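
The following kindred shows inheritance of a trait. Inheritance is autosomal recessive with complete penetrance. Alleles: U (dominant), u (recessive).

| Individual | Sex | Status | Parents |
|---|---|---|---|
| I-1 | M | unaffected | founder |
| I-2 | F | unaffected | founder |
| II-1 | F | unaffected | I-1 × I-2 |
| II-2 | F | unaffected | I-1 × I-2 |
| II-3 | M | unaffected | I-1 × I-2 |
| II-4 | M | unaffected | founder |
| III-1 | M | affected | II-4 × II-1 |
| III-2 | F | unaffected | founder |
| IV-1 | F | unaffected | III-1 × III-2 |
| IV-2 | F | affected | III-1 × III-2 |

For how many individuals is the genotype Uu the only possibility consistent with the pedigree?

4

Obligate heterozygotes: II-1 is unaffected so carries U and passed u to III-1 (uu), so II-1 is Uu; II-4 is unaffected so carries U and passed u to III-1 (uu), so II-4 is Uu; III-2 is unaffected so carries U and passed u to IV-2 (uu), so III-2 is Uu; IV-1 is unaffected so carries U and received u from III-1 (uu), so IV-1 is Uu.
Every other individual is either homozygous by phenotype or has at least one consistent homozygous assignment, so the count is 4.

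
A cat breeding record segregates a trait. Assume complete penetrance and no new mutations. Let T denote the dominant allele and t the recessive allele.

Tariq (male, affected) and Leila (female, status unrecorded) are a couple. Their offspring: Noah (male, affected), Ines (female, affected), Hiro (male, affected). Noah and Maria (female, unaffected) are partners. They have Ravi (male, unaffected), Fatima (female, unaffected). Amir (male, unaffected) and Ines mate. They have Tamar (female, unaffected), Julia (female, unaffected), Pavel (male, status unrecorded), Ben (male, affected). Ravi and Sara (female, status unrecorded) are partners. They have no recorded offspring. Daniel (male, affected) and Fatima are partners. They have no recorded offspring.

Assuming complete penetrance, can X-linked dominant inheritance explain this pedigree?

No

Under X-linked dominant, Fatima (unaffected, female) cannot arise from Noah (affected) × Maria (unaffected).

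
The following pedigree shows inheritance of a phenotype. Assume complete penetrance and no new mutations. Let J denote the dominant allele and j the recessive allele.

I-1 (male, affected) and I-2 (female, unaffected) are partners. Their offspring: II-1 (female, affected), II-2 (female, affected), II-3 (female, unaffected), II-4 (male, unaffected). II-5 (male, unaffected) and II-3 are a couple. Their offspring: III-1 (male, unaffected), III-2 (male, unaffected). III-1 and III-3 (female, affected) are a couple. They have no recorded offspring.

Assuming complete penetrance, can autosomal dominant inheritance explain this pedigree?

Yes

A consistent assignment under autosomal dominant exists: I-1 Jj, I-2 jj, II-1 Jj, II-2 Jj, II-3 jj, II-4 jj, II-5 jj, III-1 jj, III-2 jj, III-3 JJ.
In this assignment every recorded phenotype matches its genotype and every non-founder's genotype is obtainable from its parents' genotypes, so the pedigree is consistent.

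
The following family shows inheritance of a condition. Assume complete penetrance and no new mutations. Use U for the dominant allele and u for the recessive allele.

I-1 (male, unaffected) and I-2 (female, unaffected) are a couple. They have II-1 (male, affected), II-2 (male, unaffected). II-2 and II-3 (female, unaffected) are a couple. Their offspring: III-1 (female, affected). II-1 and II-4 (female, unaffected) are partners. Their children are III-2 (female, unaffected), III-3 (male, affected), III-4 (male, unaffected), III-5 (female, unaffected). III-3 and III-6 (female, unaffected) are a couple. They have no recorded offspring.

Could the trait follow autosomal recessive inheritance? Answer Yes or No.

A consistent assignment under autosomal recessive exists: I-1 Uu, I-2 Uu, II-1 uu, II-2 Uu, II-3 Uu, II-4 Uu, III-1 uu, III-2 Uu, III-3 uu, III-4 Uu, III-5 Uu, III-6 UU.
In this assignment every recorded phenotype matches its genotype and every non-founder's genotype is obtainable from its parents' genotypes, so the pedigree is consistent.

Yes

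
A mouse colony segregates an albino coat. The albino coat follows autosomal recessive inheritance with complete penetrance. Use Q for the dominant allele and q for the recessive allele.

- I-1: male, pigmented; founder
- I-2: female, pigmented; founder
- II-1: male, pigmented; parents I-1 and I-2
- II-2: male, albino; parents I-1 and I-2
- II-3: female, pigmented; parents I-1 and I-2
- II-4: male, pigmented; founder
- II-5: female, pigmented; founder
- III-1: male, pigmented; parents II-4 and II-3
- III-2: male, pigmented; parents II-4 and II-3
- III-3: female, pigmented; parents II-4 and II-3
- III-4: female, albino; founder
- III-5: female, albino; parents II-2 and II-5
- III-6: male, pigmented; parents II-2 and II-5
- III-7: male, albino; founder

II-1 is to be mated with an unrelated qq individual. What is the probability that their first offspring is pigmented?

2/3

I-1 is pigmented so carries Q and passed q to II-2 (qq), so I-1 is Qq.
I-2 is pigmented so carries Q and passed q to II-2 (qq), so I-2 is Qq.
II-1 is a pigmented offspring of I-1 (Qq) × I-2 (Qq), whose cross gives 1/4 QQ : 1/2 Qq : 1/4 qq; conditioning on being pigmented, II-1 is QQ with probability 1/3, Qq with probability 2/3.
Summing over parental genotype combinations, P(offspring is pigmented) = 1/3·1 + 2/3·1/2 = 2/3.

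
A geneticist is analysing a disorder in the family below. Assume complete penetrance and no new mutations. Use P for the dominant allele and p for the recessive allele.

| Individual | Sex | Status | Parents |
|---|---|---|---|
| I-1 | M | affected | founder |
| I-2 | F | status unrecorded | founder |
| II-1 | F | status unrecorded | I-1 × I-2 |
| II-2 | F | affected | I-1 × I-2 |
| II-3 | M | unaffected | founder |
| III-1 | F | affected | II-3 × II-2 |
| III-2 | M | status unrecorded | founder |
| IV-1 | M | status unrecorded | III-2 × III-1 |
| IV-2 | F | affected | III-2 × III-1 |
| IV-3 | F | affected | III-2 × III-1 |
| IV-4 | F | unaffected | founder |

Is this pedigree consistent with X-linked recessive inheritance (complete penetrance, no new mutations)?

No

Under X-linked recessive, III-1 (affected, female) cannot arise from II-3 (unaffected) × II-2 (affected).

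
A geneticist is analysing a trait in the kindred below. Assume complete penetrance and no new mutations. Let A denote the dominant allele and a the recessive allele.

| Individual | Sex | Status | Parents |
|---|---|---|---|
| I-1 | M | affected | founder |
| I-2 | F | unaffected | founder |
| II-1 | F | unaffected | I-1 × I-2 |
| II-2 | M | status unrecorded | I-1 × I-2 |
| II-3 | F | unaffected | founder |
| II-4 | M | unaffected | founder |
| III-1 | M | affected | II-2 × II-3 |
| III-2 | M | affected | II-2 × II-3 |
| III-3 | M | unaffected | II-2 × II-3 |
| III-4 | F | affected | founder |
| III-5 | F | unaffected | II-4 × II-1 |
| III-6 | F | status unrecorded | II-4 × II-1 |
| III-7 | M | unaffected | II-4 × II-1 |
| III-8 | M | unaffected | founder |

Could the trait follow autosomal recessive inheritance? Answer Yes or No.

Yes

A consistent assignment under autosomal recessive exists: I-1 aa, I-2 AA, II-1 Aa, II-2 Aa, II-3 Aa, II-4 AA, III-1 aa, III-2 aa, III-3 AA, III-4 aa, III-5 AA, III-6 AA, III-7 AA, III-8 AA.
In this assignment every recorded phenotype matches its genotype and every non-founder's genotype is obtainable from its parents' genotypes, so the pedigree is consistent.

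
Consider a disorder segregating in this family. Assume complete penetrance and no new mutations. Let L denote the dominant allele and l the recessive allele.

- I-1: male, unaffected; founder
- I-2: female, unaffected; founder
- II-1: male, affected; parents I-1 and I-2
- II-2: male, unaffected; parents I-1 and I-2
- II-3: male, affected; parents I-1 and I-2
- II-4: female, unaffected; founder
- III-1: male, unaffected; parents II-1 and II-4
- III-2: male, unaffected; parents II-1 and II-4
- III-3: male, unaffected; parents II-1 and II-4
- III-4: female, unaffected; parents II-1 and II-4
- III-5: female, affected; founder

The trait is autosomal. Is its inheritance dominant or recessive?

recessive

I-1 and I-2 are both unaffected yet have an affected child II-1. Under dominance, an affected child requires at least one affected parent, so the trait cannot be dominant.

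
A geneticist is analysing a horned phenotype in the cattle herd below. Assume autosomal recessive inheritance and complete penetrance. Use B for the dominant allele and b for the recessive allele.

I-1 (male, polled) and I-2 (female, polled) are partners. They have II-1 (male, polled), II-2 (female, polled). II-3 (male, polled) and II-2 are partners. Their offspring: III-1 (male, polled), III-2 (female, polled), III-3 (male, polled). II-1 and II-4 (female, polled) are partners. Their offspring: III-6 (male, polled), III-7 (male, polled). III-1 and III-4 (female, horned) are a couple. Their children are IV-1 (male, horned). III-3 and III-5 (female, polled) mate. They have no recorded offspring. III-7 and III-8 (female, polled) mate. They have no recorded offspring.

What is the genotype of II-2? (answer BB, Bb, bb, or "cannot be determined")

II-2's phenotype allows BB or Bb, and no parent or child forces a single allele at both positions; consistent genotype assignments exist with II-2 as BB or Bb.

cannot be determined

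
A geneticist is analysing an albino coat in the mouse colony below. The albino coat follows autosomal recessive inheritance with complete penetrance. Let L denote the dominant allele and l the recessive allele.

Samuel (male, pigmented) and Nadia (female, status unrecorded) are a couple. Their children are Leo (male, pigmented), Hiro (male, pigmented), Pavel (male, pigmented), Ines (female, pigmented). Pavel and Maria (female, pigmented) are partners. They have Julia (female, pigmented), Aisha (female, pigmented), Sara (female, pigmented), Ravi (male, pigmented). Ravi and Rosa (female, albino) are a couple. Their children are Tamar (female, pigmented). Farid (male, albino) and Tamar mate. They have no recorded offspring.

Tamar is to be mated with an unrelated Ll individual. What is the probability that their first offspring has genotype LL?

Tamar is pigmented so carries L and received l from Rosa (ll), so Tamar is Ll.
The cross gives 1/4 LL : 1/2 Ll : 1/4 ll, so P(offspring has genotype LL) = 1/4.

1/4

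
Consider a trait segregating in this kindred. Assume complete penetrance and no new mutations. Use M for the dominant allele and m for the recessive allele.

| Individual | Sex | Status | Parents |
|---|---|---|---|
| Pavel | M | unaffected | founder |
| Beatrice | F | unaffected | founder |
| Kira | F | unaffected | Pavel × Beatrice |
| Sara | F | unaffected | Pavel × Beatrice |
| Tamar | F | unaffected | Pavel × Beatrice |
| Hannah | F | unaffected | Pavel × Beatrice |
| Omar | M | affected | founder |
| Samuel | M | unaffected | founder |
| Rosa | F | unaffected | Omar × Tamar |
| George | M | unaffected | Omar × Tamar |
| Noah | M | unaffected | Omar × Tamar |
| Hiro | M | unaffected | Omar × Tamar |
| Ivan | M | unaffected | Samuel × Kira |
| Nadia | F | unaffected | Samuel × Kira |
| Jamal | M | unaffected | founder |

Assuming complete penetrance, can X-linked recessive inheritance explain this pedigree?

A consistent assignment under X-linked recessive exists: Pavel X^M Y, Beatrice X^M X^M, Kira X^M X^M, Sara X^M X^M, Tamar X^M X^M, Hannah X^M X^M, Omar X^m Y, Samuel X^M Y, Rosa X^M X^m, George X^M Y, Noah X^M Y, Hiro X^M Y, Ivan X^M Y, Nadia X^M X^M, Jamal X^M Y.
In this assignment every recorded phenotype matches its genotype and every non-founder's genotype is obtainable from its parents' genotypes, so the pedigree is consistent.

Yes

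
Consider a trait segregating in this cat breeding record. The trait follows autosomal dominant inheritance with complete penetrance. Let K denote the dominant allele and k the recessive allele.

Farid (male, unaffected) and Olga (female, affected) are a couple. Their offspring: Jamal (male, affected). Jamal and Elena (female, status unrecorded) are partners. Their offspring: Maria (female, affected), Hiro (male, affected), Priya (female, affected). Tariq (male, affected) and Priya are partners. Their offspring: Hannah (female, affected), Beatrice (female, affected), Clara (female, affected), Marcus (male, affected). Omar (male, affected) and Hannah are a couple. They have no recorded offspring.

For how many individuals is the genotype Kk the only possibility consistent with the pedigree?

Obligate heterozygotes: Jamal is affected so carries K and received k from Farid (kk), so Jamal is Kk.
Every other individual is either homozygous by phenotype or has at least one consistent homozygous assignment, so the count is 1.

1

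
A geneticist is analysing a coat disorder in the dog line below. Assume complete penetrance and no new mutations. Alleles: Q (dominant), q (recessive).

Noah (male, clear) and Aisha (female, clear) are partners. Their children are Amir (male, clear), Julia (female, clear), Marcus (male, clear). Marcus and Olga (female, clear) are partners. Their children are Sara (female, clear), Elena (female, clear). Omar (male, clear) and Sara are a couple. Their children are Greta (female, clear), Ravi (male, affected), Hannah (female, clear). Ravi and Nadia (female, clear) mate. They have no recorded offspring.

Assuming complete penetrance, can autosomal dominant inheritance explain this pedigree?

No

Under autosomal dominant, Ravi (affected, male) cannot arise from Omar (clear) × Sara (clear).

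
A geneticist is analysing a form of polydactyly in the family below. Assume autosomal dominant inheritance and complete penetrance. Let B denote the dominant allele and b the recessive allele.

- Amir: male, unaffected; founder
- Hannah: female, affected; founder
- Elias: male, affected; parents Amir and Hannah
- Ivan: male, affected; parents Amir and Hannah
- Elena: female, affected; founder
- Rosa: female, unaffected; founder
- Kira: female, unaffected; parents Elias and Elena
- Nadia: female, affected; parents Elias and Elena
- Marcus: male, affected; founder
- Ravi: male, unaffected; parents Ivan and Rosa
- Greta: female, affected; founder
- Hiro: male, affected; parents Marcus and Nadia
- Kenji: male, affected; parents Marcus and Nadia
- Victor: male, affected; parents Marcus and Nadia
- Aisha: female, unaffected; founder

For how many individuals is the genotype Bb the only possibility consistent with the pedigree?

3

Obligate heterozygotes: Elias is affected so carries B and received b from Amir (bb), so Elias is Bb; Ivan is affected so carries B and received b from Amir (bb), so Ivan is Bb; Elena is affected so carries B and passed b to Kira (bb), so Elena is Bb.
Every other individual is either homozygous by phenotype or has at least one consistent homozygous assignment, so the count is 3.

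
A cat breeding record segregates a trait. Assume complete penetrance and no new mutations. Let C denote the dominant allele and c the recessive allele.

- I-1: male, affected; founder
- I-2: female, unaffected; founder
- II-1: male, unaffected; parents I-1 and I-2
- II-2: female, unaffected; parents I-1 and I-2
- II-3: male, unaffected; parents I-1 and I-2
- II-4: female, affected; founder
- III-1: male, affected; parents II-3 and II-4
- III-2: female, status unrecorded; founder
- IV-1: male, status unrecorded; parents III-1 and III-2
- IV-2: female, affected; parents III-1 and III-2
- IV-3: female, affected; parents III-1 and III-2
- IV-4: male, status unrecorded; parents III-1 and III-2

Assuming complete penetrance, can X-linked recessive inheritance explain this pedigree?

Yes

A consistent assignment under X-linked recessive exists: I-1 X^c Y, I-2 X^C X^C, II-1 X^C Y, II-2 X^C X^c, II-3 X^C Y, II-4 X^c X^c, III-1 X^c Y, III-2 X^C X^c, IV-1 X^C Y, IV-2 X^c X^c, IV-3 X^c X^c, IV-4 X^C Y.
In this assignment every recorded phenotype matches its genotype and every non-founder's genotype is obtainable from its parents' genotypes, so the pedigree is consistent.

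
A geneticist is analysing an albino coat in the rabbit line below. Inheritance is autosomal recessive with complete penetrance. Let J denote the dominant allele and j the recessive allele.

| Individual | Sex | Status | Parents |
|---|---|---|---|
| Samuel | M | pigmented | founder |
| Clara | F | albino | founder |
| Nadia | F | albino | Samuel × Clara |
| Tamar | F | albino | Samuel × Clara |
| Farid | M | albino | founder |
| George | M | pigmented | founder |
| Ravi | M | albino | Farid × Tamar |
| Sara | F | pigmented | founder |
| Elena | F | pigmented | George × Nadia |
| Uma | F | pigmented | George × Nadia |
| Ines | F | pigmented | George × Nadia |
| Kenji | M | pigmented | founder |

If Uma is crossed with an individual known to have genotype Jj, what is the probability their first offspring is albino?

1/4

Uma is pigmented so carries J and received j from Nadia (jj), so Uma is Jj.
The cross gives 1/4 JJ : 1/2 Jj : 1/4 jj, so P(offspring is albino) = 1/4.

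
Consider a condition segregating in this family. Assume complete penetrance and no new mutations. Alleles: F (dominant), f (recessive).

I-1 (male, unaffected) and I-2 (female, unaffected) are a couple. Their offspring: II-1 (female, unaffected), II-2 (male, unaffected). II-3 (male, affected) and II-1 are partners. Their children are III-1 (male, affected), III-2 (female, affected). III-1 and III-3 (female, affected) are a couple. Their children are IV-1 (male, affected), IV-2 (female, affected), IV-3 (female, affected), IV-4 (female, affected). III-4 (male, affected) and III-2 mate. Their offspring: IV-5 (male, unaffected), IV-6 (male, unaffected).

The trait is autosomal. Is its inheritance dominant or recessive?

III-4 and III-2 are both affected yet have an unaffected child IV-5. Under a recessive model two affected parents are homozygous and every child would be affected, so the trait cannot be recessive.

dominant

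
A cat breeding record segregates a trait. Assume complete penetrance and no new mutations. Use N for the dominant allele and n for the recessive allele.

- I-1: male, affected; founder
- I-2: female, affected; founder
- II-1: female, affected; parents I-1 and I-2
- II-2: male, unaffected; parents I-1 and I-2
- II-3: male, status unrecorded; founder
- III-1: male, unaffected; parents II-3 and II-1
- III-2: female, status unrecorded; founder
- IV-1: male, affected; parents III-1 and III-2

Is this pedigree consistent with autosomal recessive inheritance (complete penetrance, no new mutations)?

No

Under autosomal recessive, II-2 (unaffected, male) cannot arise from I-1 (affected) × I-2 (affected).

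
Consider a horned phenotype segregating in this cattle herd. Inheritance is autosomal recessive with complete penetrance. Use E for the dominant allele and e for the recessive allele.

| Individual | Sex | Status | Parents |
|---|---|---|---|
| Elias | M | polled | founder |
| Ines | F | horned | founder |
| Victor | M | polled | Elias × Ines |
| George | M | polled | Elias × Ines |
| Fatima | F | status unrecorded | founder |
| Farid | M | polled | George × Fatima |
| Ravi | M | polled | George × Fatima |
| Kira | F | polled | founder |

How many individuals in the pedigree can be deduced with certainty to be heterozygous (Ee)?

Obligate heterozygotes: Victor is polled so carries E and received e from Ines (ee), so Victor is Ee; George is polled so carries E and received e from Ines (ee), so George is Ee.
Every other individual is either homozygous by phenotype or has at least one consistent homozygous assignment, so the count is 2.

2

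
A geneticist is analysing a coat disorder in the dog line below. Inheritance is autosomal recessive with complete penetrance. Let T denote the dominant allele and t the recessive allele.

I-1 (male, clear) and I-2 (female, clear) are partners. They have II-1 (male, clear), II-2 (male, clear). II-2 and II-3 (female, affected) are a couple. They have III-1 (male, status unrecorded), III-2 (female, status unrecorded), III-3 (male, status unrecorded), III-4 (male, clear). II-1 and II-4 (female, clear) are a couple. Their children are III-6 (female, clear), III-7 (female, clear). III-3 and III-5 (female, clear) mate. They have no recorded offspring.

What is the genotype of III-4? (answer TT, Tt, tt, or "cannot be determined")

From phenotype alone, III-4 is TT or Tt.
III-4 is clear so carries T and received t from II-3 (tt), so III-4 is Tt.

Tt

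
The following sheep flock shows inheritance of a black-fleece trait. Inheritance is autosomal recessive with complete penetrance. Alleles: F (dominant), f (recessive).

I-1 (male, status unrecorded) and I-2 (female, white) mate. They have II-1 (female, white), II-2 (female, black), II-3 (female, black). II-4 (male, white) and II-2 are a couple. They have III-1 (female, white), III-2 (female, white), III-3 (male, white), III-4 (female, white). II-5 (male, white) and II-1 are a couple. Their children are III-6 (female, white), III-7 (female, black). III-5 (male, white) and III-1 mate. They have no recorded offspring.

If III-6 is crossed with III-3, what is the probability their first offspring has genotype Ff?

1/2

II-5 is white so carries F and passed f to III-7 (ff), so II-5 is Ff.
II-1 is white so carries F and passed f to III-7 (ff), so II-1 is Ff.
III-6 is a white offspring of II-5 (Ff) × II-1 (Ff), whose cross gives 1/4 FF : 1/2 Ff : 1/4 ff; conditioning on being white, III-6 is FF with probability 1/3, Ff with probability 2/3.
III-3 is white so carries F and received f from II-2 (ff), so III-3 is Ff.
Summing over parental genotype combinations, P(offspring has genotype Ff) = 1/3·1/2 + 2/3·1/2 = 1/2.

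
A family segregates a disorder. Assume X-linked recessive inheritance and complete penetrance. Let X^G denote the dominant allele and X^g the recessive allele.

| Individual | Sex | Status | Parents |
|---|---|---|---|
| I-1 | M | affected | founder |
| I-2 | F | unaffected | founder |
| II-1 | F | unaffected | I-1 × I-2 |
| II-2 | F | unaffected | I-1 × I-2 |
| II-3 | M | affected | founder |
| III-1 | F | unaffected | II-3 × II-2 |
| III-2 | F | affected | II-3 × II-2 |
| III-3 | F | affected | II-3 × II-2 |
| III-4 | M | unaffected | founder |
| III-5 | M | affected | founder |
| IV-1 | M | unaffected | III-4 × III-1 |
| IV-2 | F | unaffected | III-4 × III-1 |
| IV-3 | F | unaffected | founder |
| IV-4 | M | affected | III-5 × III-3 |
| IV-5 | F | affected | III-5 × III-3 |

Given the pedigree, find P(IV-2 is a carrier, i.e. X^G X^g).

III-4 is unaffected, so III-4 is X^G Y.
III-1 is unaffected so carries G and received g from II-3 (X^g Y), so III-1 is X^G X^g.
Their cross gives offspring ratios 1/2 X^G X^G : 1/2 X^G X^g. Conditioning on IV-2 being unaffected, P(X^G X^g) = 1/2 / 1 = 1/2.

1/2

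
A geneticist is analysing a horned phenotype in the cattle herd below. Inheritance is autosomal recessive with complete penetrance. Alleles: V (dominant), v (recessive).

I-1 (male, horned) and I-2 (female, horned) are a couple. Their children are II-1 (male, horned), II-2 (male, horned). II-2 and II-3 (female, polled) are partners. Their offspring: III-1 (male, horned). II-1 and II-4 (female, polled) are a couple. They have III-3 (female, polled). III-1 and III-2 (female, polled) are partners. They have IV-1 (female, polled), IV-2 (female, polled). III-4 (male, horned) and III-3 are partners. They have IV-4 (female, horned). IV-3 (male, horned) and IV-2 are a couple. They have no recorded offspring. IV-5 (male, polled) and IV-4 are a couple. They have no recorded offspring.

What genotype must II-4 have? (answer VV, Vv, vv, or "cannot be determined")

cannot be determined

II-4's phenotype allows VV or Vv, and no parent or child forces a single allele at both positions; consistent genotype assignments exist with II-4 as VV or Vv.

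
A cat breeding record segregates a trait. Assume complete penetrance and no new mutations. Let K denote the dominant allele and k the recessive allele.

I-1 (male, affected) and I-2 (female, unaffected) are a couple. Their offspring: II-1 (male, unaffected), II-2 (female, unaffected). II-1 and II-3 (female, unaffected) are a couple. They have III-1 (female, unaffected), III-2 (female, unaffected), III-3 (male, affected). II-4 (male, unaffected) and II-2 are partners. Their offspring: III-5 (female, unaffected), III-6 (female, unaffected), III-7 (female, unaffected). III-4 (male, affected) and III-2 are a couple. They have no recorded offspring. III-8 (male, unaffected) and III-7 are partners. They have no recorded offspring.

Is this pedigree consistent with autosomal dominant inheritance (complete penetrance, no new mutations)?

No

Under autosomal dominant, III-3 (affected, male) cannot arise from II-1 (unaffected) × II-3 (unaffected).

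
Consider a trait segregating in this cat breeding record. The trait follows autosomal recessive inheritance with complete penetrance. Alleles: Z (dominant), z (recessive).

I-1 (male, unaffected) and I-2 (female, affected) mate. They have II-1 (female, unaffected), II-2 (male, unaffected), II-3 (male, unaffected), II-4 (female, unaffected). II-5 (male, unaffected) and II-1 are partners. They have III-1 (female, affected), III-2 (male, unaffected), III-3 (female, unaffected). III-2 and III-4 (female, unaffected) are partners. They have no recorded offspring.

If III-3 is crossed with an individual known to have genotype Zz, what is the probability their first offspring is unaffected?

II-5 is unaffected so carries Z and passed z to III-1 (zz), so II-5 is Zz.
II-1 is unaffected so carries Z and received z from I-2 (zz), so II-1 is Zz.
III-3 is an unaffected offspring of II-5 (Zz) × II-1 (Zz), whose cross gives 1/4 ZZ : 1/2 Zz : 1/4 zz; conditioning on being unaffected, III-3 is ZZ with probability 1/3, Zz with probability 2/3.
Summing over parental genotype combinations, P(offspring is unaffected) = 1/3·1 + 2/3·3/4 = 5/6.

5/6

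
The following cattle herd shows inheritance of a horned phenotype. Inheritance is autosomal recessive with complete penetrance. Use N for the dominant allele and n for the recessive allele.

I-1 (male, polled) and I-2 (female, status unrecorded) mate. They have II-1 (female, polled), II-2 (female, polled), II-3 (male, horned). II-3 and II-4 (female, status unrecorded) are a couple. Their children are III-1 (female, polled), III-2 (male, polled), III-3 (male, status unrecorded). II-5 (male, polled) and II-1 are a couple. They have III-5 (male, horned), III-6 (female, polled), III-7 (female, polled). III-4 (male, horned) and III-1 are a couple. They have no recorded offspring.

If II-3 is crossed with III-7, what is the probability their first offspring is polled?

II-3 is horned, so II-3 is nn.
II-5 is polled so carries N and passed n to III-5 (nn), so II-5 is Nn.
II-1 is polled so carries N and passed n to III-5 (nn), so II-1 is Nn.
III-7 is a polled offspring of II-5 (Nn) × II-1 (Nn), whose cross gives 1/4 NN : 1/2 Nn : 1/4 nn; conditioning on being polled, III-7 is NN with probability 1/3, Nn with probability 2/3.
Summing over parental genotype combinations, P(offspring is polled) = 1/3·1 + 2/3·1/2 = 2/3.

2/3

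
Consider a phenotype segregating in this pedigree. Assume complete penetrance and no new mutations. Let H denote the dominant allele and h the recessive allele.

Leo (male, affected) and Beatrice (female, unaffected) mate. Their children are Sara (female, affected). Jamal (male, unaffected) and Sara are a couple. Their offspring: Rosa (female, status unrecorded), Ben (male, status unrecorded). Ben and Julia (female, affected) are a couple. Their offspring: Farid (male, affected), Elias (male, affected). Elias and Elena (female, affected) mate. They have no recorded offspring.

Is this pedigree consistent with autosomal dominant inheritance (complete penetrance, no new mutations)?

A consistent assignment under autosomal dominant exists: Leo HH, Beatrice hh, Sara Hh, Jamal hh, Rosa Hh, Ben Hh, Julia HH, Farid HH, Elias HH, Elena HH.
In this assignment every recorded phenotype matches its genotype and every non-founder's genotype is obtainable from its parents' genotypes, so the pedigree is consistent.

Yes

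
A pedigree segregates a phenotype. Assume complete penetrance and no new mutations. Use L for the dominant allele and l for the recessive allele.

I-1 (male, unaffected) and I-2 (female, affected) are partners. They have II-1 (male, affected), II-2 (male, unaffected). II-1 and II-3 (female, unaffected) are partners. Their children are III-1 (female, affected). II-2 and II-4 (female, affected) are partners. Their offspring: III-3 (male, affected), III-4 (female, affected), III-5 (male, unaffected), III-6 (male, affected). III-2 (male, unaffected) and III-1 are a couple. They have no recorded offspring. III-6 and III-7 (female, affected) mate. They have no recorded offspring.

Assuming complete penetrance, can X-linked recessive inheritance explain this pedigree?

Under X-linked recessive, II-2 (unaffected, male) cannot arise from I-1 (unaffected) × I-2 (affected).

No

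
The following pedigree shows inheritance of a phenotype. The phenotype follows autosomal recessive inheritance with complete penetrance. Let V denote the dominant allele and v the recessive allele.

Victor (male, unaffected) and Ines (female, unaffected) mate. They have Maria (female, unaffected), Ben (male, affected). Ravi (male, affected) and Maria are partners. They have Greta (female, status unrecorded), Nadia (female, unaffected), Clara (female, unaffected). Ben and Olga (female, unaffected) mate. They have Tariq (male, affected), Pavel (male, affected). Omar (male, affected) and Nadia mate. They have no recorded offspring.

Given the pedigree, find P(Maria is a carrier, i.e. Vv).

Victor is unaffected so carries V and passed v to Ben (vv), so Victor is Vv.
Ines is unaffected so carries V and passed v to Ben (vv), so Ines is Vv.
Their cross gives offspring ratios 1/4 VV : 1/2 Vv : 1/4 vv. Conditioning on Maria being unaffected, P(Vv) = 1/2 / 3/4 = 2/3 before taking Maria's own offspring into account.
Ravi is affected, so Ravi is vv.
Now use Maria's offspring. Probability of each recorded status — unaffected daughter Nadia: 1/2 if Maria is Vv, 1 if VV; unaffected daughter Clara: 1/2 if Maria is Vv, 1 if VV. (Greta: equally likely either way, so uninformative.)
Bayes: P(Vv) = 2/3·1/4 / (2/3·1/4 + 1/3·1) = 1/3.

1/3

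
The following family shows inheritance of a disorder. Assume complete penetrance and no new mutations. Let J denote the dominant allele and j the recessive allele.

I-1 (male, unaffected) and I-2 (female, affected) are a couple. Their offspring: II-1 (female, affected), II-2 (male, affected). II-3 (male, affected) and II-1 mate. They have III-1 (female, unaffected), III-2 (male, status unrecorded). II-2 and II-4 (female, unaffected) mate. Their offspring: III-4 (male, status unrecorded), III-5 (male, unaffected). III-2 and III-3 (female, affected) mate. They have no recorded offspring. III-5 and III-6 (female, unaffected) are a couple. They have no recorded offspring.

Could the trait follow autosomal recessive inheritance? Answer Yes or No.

Under autosomal recessive, III-1 (unaffected, female) cannot arise from II-3 (affected) × II-1 (affected).

No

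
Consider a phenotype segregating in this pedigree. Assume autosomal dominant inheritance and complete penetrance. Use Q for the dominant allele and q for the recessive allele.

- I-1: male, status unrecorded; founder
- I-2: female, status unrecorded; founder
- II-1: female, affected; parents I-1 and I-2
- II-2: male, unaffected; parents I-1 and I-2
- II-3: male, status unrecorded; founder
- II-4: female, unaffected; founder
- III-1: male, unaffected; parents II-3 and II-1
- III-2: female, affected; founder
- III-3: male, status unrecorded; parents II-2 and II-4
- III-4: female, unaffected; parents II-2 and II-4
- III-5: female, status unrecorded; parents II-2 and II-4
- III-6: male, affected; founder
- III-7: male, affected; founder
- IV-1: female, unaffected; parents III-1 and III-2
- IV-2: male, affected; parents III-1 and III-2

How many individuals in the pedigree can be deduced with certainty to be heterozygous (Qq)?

3

Obligate heterozygotes: II-1 is affected so carries Q and passed q to III-1 (qq), so II-1 is Qq; III-2 is affected so carries Q and passed q to IV-1 (qq), so III-2 is Qq; IV-2 is affected so carries Q and received q from III-1 (qq), so IV-2 is Qq.
Every other individual is either homozygous by phenotype or has at least one consistent homozygous assignment, so the count is 3.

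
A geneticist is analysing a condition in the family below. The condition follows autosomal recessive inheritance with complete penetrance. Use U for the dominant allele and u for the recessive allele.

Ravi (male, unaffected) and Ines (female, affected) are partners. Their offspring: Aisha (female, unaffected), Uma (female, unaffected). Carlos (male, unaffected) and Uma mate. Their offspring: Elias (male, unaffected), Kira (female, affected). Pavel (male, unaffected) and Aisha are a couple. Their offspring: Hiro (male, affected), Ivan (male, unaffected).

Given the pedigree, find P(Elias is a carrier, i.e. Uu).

Carlos is unaffected so carries U and passed u to Kira (uu), so Carlos is Uu.
Uma is unaffected so carries U and received u from Ines (uu), so Uma is Uu.
Their cross gives offspring ratios 1/4 UU : 1/2 Uu : 1/4 uu. Conditioning on Elias being unaffected, P(Uu) = 1/2 / 3/4 = 2/3.

2/3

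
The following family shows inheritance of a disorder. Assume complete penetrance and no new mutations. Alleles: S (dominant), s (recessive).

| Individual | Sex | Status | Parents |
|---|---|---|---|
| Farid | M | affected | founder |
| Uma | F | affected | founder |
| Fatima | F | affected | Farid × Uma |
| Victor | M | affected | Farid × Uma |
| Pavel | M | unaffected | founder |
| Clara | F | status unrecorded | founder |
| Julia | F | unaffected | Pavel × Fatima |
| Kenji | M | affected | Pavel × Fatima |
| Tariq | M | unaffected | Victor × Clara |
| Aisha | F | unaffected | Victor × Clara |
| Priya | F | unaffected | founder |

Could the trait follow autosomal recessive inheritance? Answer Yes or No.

A consistent assignment under autosomal recessive exists: Farid ss, Uma ss, Fatima ss, Victor ss, Pavel Ss, Clara SS, Julia Ss, Kenji ss, Tariq Ss, Aisha Ss, Priya SS.
In this assignment every recorded phenotype matches its genotype and every non-founder's genotype is obtainable from its parents' genotypes, so the pedigree is consistent.

Yes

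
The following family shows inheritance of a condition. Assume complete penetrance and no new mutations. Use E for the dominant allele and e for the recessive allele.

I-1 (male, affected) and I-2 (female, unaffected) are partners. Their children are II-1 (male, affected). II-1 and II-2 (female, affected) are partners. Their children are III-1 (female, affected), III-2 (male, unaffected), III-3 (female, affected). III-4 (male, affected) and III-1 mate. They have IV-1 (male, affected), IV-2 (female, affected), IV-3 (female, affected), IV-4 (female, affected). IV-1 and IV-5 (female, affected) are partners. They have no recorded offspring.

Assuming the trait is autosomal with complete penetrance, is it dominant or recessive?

II-1 and II-2 are both affected yet have an unaffected child III-2. Under a recessive model two affected parents are homozygous and every child would be affected, so the trait cannot be recessive.

dominant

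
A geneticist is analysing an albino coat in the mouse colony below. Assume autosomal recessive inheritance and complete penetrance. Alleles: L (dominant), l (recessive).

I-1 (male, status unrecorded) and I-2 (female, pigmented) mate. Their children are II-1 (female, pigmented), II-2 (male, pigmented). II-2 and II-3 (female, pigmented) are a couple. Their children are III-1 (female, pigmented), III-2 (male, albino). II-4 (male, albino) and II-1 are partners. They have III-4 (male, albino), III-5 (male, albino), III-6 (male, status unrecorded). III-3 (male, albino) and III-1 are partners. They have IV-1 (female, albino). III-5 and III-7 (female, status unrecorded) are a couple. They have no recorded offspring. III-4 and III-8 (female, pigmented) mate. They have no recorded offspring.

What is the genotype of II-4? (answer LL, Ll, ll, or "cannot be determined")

ll

II-4 is albino, so II-4 is ll.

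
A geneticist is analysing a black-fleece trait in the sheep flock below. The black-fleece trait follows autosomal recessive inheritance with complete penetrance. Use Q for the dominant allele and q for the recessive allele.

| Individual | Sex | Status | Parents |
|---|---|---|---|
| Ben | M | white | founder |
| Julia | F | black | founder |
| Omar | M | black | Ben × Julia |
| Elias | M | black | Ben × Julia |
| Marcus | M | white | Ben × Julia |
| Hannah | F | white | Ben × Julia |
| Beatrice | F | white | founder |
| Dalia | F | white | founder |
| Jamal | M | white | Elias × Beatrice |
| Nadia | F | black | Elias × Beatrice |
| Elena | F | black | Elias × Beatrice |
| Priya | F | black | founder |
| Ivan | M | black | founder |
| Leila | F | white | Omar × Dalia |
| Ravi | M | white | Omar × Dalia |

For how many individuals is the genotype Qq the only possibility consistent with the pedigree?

7

Obligate heterozygotes: Ben is white so carries Q and passed q to Omar (qq), so Ben is Qq; Marcus is white so carries Q and received q from Julia (qq), so Marcus is Qq; Hannah is white so carries Q and received q from Julia (qq), so Hannah is Qq; Beatrice is white so carries Q and passed q to Nadia (qq), so Beatrice is Qq; Jamal is white so carries Q and received q from Elias (qq), so Jamal is Qq; Leila is white so carries Q and received q from Omar (qq), so Leila is Qq; Ravi is white so carries Q and received q from Omar (qq), so Ravi is Qq.
Every other individual is either homozygous by phenotype or has at least one consistent homozygous assignment, so the count is 7.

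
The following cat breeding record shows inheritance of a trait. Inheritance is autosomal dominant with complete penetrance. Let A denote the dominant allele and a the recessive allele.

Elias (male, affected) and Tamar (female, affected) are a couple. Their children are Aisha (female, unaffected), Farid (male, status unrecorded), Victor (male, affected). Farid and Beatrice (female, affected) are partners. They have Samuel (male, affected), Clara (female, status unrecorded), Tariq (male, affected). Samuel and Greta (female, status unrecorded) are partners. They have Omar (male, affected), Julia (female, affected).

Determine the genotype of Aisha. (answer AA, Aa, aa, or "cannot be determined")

Aisha is unaffected, so Aisha is aa.

aa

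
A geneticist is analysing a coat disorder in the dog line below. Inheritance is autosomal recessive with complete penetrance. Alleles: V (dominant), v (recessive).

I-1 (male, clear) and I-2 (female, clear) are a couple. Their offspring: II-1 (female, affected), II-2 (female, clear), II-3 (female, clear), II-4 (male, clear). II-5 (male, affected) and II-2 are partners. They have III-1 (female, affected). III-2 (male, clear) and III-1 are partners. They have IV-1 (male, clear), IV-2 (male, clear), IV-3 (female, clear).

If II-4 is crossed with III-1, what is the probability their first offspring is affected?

1/3

I-1 is clear so carries V and passed v to II-1 (vv), so I-1 is Vv.
I-2 is clear so carries V and passed v to II-1 (vv), so I-2 is Vv.
II-4 is a clear offspring of I-1 (Vv) × I-2 (Vv), whose cross gives 1/4 VV : 1/2 Vv : 1/4 vv; conditioning on being clear, II-4 is VV with probability 1/3, Vv with probability 2/3.
III-1 is affected, so III-1 is vv.
Summing over parental genotype combinations, P(offspring is affected) = 2/3·1/2 = 1/3.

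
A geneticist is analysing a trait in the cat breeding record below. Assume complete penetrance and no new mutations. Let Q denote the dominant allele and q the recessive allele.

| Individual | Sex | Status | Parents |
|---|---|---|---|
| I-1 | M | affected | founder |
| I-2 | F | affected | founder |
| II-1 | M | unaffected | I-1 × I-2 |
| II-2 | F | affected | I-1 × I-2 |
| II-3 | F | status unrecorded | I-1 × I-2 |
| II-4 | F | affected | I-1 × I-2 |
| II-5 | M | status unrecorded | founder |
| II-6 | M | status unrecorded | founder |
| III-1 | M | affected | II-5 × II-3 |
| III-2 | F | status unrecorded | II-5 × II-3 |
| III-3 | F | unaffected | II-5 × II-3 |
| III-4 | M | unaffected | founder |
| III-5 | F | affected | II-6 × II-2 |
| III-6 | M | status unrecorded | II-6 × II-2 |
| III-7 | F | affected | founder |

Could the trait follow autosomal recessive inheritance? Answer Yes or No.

Under autosomal recessive, II-1 (unaffected, male) cannot arise from I-1 (affected) × I-2 (affected).

No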